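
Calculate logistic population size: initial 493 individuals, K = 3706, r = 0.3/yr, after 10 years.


(K - N0)/N0 = (3706 - 493)/493 = 3213/493 = 6.51724
r*t = 0.3 * 10 = 3; exp(-3) = 0.0497871
6.51724 * 0.0497871 = 0.324474
1 + 0.324474 = 1.32447
N = 3706 / 1.32447 = 2798.10 ≈ 2798

2798


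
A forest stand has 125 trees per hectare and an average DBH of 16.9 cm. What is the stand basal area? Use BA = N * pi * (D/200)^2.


(D/200)^2 = (16.9/200)^2 = 0.0845^2 = 0.00714025
Individual BA = 3.141593 * 0.00714025 = 0.0224318 m^2
Stand BA = 125 * 0.0224318 = 2.80398 ≈ 2.80 m^2/ha

2.80 m^2/ha


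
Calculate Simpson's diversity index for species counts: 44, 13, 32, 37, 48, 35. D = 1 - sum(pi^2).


Total N = 44 + 13 + 32 + 37 + 48 + 35 = 209
Per-species terms:
  p = 44/209 = 0.210526; p^2 = 0.210526^2 = 0.044321
  p = 13/209 = 0.062201; p^2 = 0.062201^2 = 0.003869
  p = 32/209 = 0.153110; p^2 = 0.153110^2 = 0.023443
  p = 37/209 = 0.177033; p^2 = 0.177033^2 = 0.031341
  p = 48/209 = 0.229665; p^2 = 0.229665^2 = 0.052746
  p = 35/209 = 0.167464; p^2 = 0.167464^2 = 0.028044
sum(p^2) = 0.044321 + 0.003869 + 0.023443 + 0.031341 + 0.052746 + 0.028044 = 0.183764
D = 1 - 0.183764 = 0.816236 ≈ 0.8162

0.8162


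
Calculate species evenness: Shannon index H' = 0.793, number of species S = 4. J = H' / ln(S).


ln(4) = 1.38629
J = H' / ln(S) = 0.793 / 1.38629 = 0.572030 ≈ 0.5720

0.5720


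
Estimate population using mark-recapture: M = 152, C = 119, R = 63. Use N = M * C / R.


N = M * C / R = 152 * 119 / 63 = 18088 / 63 = 287.11 ≈ 287

287 individuals


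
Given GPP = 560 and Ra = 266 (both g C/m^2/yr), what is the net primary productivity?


NPP = GPP - Ra = 560 - 266 = 294 g C/m^2/yr

294 g C/m^2/yr


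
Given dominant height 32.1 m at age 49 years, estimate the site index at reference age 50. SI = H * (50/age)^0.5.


50/49 = 1.02041
(1.02041)^0.5 = 1.01015
SI = 32.1 * 1.01015 = 32.4258 ≈ 32.4 m

32.4 m


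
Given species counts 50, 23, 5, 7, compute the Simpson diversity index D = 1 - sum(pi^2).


Total N = 50 + 23 + 5 + 7 = 85
Per-species terms:
  p = 50/85 = 0.588235; p^2 = 0.588235^2 = 0.346020
  p = 23/85 = 0.270588; p^2 = 0.270588^2 = 0.073218
  p = 5/85 = 0.058824; p^2 = 0.058824^2 = 0.003460
  p = 7/85 = 0.082353; p^2 = 0.082353^2 = 0.006782
sum(p^2) = 0.346020 + 0.073218 + 0.003460 + 0.006782 = 0.429480
D = 1 - 0.429480 = 0.570520 ≈ 0.5705

0.5705


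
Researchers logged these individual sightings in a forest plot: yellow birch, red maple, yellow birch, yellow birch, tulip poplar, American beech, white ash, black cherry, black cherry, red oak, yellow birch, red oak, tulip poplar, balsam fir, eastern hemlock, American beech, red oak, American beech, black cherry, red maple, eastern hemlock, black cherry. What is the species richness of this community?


Total individuals logged = 22
Distinct species (count of individuals): yellow birch (4), red maple (2), tulip poplar (2), American beech (3), white ash (1), black cherry (4), red oak (3), balsam fir (1), eastern hemlock (2)
Species richness = number of distinct species = 9

9


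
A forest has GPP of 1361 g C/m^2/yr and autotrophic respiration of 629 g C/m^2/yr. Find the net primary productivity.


NPP = GPP - Ra = 1361 - 629 = 732 g C/m^2/yr

732 g C/m^2/yr


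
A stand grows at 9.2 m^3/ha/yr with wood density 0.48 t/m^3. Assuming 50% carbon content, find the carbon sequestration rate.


C = 9.2 * 0.48 * 0.5 = 2.208 ≈ 2.21 t C/ha/yr

2.21 t C/ha/yr


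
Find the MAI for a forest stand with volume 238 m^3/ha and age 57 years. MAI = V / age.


MAI = 238 / 57 = 4.1754 ≈ 4.18 m^3/ha/yr

4.18 m^3/ha/yr


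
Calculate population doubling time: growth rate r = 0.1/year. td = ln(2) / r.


td = ln(2) / 0.1 = 0.693147 / 0.1 = 6.93147 ≈ 6.9 years

6.9 years


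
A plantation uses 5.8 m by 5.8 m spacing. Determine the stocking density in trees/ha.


N = 10000 / 5.8^2 = 10000 / 33.64 = 297.265 ≈ 297 trees/ha

297 trees/ha


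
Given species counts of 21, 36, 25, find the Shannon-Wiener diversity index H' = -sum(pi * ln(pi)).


Total N = 21 + 36 + 25 = 82
Per-species terms:
  p = 21/82 = 0.256098; ln(p) = -1.362195; p*ln(p) = 0.256098 * (-1.362195) = -0.348855
  p = 36/82 = 0.439024; ln(p) = -0.823201; p*ln(p) = 0.439024 * (-0.823201) = -0.361405
  p = 25/82 = 0.304878; ln(p) = -1.187844; p*ln(p) = 0.304878 * (-1.187844) = -0.362148
sum(p*ln(p)) = (-0.348855) + (-0.361405) + (-0.362148) = -1.072408
H' = -(-1.072408) = 1.072408 ≈ 1.0724

1.0724


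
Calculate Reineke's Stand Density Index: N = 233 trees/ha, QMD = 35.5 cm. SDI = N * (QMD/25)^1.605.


QMD/25 = 35.5/25 = 1.42
(1.42)^1.605 = exp(1.605 * ln(1.42)) = exp(1.605 * 0.350657) = exp(0.562804) = 1.75559
SDI = 233 * 1.75559 = 409.052 ≈ 409

409


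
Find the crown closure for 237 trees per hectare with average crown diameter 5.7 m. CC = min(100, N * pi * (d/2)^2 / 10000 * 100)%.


(d/2)^2 = (5.7/2)^2 = 2.85^2 = 8.1225
Crown area = 3.141593 * 8.1225 = 25.5176 m^2
N * area / 10000 * 100 = 237 * 25.5176 / 10000 * 100 = 60.4767
CC = min(100, 60.4767) = 60.4767 ≈ 60.5%

60.5%


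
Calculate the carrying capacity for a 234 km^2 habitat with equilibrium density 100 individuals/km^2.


K = 100 * 234 = 23400 individuals

23400 individuals


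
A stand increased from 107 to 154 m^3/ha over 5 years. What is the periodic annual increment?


PAI = (V2 - V1) / period = (154 - 107) / 5 = 47 / 5 = 9.40 m^3/ha/yr

9.40 m^3/ha/yr


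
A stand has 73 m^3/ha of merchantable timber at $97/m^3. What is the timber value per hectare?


Value = 73 * 97 = $7081/ha

$7081/ha


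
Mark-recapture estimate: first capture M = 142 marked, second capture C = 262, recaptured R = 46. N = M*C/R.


N = M * C / R = 142 * 262 / 46 = 37204 / 46 = 808.78 ≈ 809

809 individuals


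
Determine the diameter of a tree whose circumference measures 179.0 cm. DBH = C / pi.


DBH = C / pi = 179.0 / 3.141593 = 56.9775 ≈ 56.98 cm

56.98 cm


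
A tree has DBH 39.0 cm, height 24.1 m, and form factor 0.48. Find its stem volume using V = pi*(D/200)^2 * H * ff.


(D/200)^2 = (39.0/200)^2 = 0.195^2 = 0.038025
BA = 3.141593 * 0.038025 = 0.119459 m^2
V = 0.119459 * 24.1 * 0.48 = 1.38190 ≈ 1.382 m^3

1.382 m^3


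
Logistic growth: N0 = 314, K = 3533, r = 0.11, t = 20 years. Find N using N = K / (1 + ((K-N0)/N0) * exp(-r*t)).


(K - N0)/N0 = (3533 - 314)/314 = 3219/314 = 10.2516
r*t = 0.11 * 20 = 2.2; exp(-2.2) = 0.110803
10.2516 * 0.110803 = 1.13591
1 + 1.13591 = 2.13591
N = 3533 / 2.13591 = 1654.10 ≈ 1654

1654


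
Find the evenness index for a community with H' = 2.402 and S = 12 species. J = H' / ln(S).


ln(12) = 2.48491
J = H' / ln(S) = 2.402 / 2.48491 = 0.966635 ≈ 0.9666

0.9666


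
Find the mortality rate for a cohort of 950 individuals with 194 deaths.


Mortality rate = 194 / 950 = 0.204211 ≈ 0.2042

0.2042


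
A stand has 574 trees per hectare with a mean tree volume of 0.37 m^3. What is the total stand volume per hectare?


V_stand = 574 * 0.37 = 212.38 ≈ 212.4 m^3/ha

212.4 m^3/ha


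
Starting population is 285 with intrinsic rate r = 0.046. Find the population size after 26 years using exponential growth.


r*t = 0.046 * 26 = 1.196
exp(1.196) = 3.30686
N = 285 * 3.30686 = 942.455 ≈ 942

942


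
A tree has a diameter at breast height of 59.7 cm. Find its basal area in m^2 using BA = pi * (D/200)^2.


D/200 = 59.7/200 = 0.2985 m
(D/200)^2 = 0.2985^2 = 0.08910225
BA = 3.141593 * 0.08910225 = 0.279923 ≈ 0.2799 m^2

0.2799 m^2


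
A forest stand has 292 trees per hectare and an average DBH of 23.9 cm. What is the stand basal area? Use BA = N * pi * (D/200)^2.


(D/200)^2 = (23.9/200)^2 = 0.1195^2 = 0.01428025
Individual BA = 3.141593 * 0.01428025 = 0.0448627 m^2
Stand BA = 292 * 0.0448627 = 13.0999 ≈ 13.10 m^2/ha

13.10 m^2/ha


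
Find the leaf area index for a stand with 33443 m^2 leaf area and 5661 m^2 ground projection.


LAI = 33443 / 5661 = 5.9076 ≈ 5.91

5.91


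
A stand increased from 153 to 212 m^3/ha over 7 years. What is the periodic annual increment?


PAI = (V2 - V1) / period = (212 - 153) / 7 = 59 / 7 = 8.4286 ≈ 8.43 m^3/ha/yr

8.43 m^3/ha/yr


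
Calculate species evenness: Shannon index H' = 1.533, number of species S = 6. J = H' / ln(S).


ln(6) = 1.79176
J = H' / ln(S) = 1.533 / 1.79176 = 0.855583 ≈ 0.8556

0.8556


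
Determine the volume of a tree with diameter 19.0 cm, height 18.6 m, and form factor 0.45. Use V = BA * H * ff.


(D/200)^2 = (19.0/200)^2 = 0.095^2 = 0.009025
BA = 3.141593 * 0.009025 = 0.0283529 m^2
V = 0.0283529 * 18.6 * 0.45 = 0.237314 ≈ 0.237 m^3

0.237 m^3


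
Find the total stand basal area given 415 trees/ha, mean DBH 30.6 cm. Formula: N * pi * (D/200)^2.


(D/200)^2 = (30.6/200)^2 = 0.153^2 = 0.023409
Individual BA = 3.141593 * 0.023409 = 0.0735416 m^2
Stand BA = 415 * 0.0735416 = 30.5198 ≈ 30.52 m^2/ha

30.52 m^2/ha


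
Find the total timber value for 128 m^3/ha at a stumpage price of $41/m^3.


Value = 128 * 41 = $5248/ha

$5248/ha


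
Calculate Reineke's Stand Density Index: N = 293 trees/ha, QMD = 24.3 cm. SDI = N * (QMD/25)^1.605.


QMD/25 = 24.3/25 = 0.972
(0.972)^1.605 = exp(1.605 * ln(0.972)) = exp(1.605 * (-0.0283995)) = exp(-0.0455812) = 0.955442
SDI = 293 * 0.955442 = 279.945 ≈ 280

280


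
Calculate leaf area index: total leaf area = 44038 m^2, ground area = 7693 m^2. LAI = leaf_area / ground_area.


LAI = 44038 / 7693 = 5.7244 ≈ 5.72

5.72


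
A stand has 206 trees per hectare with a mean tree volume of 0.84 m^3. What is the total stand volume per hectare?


V_stand = 206 * 0.84 = 173.04 ≈ 173.0 m^3/ha

173.0 m^3/ha


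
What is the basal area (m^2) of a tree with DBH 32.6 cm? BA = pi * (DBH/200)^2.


D/200 = 32.6/200 = 0.163 m
(D/200)^2 = 0.163^2 = 0.026569
BA = 3.141593 * 0.026569 = 0.0834690 ≈ 0.0835 m^2

0.0835 m^2


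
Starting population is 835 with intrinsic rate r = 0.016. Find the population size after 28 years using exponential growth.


r*t = 0.016 * 28 = 0.448
exp(0.448) = 1.56518
N = 835 * 1.56518 = 1306.93 ≈ 1307

1307


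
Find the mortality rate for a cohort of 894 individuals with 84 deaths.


Mortality rate = 84 / 894 = 0.093960 ≈ 0.0940

0.0940


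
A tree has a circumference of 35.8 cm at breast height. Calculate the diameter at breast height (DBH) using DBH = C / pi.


DBH = C / pi = 35.8 / 3.141593 = 11.3955 ≈ 11.40 cm

11.40 cm


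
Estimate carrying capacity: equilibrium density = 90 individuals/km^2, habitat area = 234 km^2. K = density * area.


K = 90 * 234 = 21060 individuals

21060 individuals


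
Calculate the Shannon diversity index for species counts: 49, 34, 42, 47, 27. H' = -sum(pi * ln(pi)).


Total N = 49 + 34 + 42 + 47 + 27 = 199
Per-species terms:
  p = 49/199 = 0.246231; ln(p) = -1.401485; p*ln(p) = 0.246231 * (-1.401485) = -0.345089
  p = 34/199 = 0.170854; ln(p) = -1.766946; p*ln(p) = 0.170854 * (-1.766946) = -0.301890
  p = 42/199 = 0.211055; ln(p) = -1.555637; p*ln(p) = 0.211055 * (-1.555637) = -0.328325
  p = 47/199 = 0.236181; ln(p) = -1.443157; p*ln(p) = 0.236181 * (-1.443157) = -0.340846
  p = 27/199 = 0.135678; ln(p) = -1.997471; p*ln(p) = 0.135678 * (-1.997471) = -0.271013
sum(p*ln(p)) = (-0.345089) + (-0.301890) + (-0.328325) + (-0.340846) + (-0.271013) = -1.587163
H' = -(-1.587163) = 1.587163 ≈ 1.5872

1.5872


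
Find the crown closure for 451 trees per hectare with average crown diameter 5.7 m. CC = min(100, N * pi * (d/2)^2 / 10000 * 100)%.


(d/2)^2 = (5.7/2)^2 = 2.85^2 = 8.1225
Crown area = 3.141593 * 8.1225 = 25.5176 m^2
N * area / 10000 * 100 = 451 * 25.5176 / 10000 * 100 = 115.084
CC = min(100, 115.084) = 100%

100%


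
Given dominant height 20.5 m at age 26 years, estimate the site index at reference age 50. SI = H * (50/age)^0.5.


50/26 = 1.92308
(1.92308)^0.5 = 1.38675
SI = 20.5 * 1.38675 = 28.4284 ≈ 28.4 m

28.4 m


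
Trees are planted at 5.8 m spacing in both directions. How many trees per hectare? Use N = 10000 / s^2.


N = 10000 / 5.8^2 = 10000 / 33.64 = 297.265 ≈ 297 trees/ha

297 trees/ha


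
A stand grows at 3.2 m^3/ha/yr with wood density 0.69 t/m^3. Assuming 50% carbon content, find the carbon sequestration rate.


C = 3.2 * 0.69 * 0.5 = 1.104 ≈ 1.10 t C/ha/yr

1.10 t C/ha/yr


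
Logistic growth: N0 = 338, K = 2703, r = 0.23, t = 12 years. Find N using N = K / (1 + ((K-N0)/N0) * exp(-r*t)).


(K - N0)/N0 = (2703 - 338)/338 = 2365/338 = 6.99704
r*t = 0.23 * 12 = 2.76; exp(-2.76) = 0.0632918
6.99704 * 0.0632918 = 0.442855
1 + 0.442855 = 1.44286
N = 2703 / 1.44286 = 1873.36 ≈ 1873

1873


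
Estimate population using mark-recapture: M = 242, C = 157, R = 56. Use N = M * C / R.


N = M * C / R = 242 * 157 / 56 = 37994 / 56 = 678.46 ≈ 678

678 individuals


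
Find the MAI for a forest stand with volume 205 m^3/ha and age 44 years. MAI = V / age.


MAI = 205 / 44 = 4.6591 ≈ 4.66 m^3/ha/yr

4.66 m^3/ha/yr


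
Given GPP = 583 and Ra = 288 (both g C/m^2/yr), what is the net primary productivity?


NPP = GPP - Ra = 583 - 288 = 295 g C/m^2/yr

295 g C/m^2/yr


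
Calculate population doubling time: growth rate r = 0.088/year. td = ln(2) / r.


td = ln(2) / 0.088 = 0.693147 / 0.088 = 7.87667 ≈ 7.9 years

7.9 years


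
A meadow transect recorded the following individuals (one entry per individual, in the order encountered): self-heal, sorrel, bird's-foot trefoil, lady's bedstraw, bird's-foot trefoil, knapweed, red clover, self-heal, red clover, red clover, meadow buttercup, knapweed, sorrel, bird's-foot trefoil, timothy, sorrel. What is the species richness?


Total individuals logged = 16
Distinct species (count of individuals): self-heal (2), sorrel (3), bird's-foot trefoil (3), lady's bedstraw (1), knapweed (2), red clover (3), meadow buttercup (1), timothy (1)
Species richness = number of distinct species = 8

8


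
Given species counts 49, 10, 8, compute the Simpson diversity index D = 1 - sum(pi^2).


Total N = 49 + 10 + 8 = 67
Per-species terms:
  p = 49/67 = 0.731343; p^2 = 0.731343^2 = 0.534863
  p = 10/67 = 0.149254; p^2 = 0.149254^2 = 0.022277
  p = 8/67 = 0.119403; p^2 = 0.119403^2 = 0.014257
sum(p^2) = 0.534863 + 0.022277 + 0.014257 = 0.571397
D = 1 - 0.571397 = 0.428603 ≈ 0.4286

0.4286


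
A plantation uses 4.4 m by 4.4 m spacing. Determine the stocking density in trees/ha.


N = 10000 / 4.4^2 = 10000 / 19.36 = 516.529 ≈ 517 trees/ha

517 trees/ha


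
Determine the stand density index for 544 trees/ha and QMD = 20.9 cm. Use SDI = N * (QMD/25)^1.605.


QMD/25 = 20.9/25 = 0.836
(0.836)^1.605 = exp(1.605 * ln(0.836)) = exp(1.605 * (-0.179127)) = exp(-0.287499) = 0.750137
SDI = 544 * 0.750137 = 408.075 ≈ 408

408


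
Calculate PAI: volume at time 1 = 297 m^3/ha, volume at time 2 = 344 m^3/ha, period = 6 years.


PAI = (V2 - V1) / period = (344 - 297) / 6 = 47 / 6 = 7.8333 ≈ 7.83 m^3/ha/yr

7.83 m^3/ha/yr


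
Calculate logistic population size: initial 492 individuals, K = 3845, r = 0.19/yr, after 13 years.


(K - N0)/N0 = (3845 - 492)/492 = 3353/492 = 6.81504
r*t = 0.19 * 13 = 2.47; exp(-2.47) = 0.0845849
6.81504 * 0.0845849 = 0.576449
1 + 0.576449 = 1.57645
N = 3845 / 1.57645 = 2439.02 ≈ 2439

2439


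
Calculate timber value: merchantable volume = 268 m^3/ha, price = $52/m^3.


Value = 268 * 52 = $13936/ha

$13936/ha


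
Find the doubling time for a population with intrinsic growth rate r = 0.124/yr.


td = ln(2) / 0.124 = 0.693147 / 0.124 = 5.58990 ≈ 5.6 years

5.6 years


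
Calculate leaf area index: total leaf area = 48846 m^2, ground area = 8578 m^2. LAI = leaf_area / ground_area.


LAI = 48846 / 8578 = 5.6943 ≈ 5.69

5.69


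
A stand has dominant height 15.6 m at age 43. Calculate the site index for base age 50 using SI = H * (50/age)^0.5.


50/43 = 1.16279
(1.16279)^0.5 = 1.07833
SI = 15.6 * 1.07833 = 16.8219 ≈ 16.8 m

16.8 m


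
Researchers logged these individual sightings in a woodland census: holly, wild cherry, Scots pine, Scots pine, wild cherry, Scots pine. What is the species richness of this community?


Total individuals logged = 6
Distinct species (count of individuals): holly (1), wild cherry (2), Scots pine (3)
Species richness = number of distinct species = 3

3


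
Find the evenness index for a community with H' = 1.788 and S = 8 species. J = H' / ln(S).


ln(8) = 2.07944
J = H' / ln(S) = 1.788 / 2.07944 = 0.859847 ≈ 0.8598

0.8598


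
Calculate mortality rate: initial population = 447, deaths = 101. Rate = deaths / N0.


Mortality rate = 101 / 447 = 0.225951 ≈ 0.2260

0.2260


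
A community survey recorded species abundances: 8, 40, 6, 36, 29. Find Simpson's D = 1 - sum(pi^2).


Total N = 8 + 40 + 6 + 36 + 29 = 119
Per-species terms:
  p = 8/119 = 0.067227; p^2 = 0.067227^2 = 0.004519
  p = 40/119 = 0.336134; p^2 = 0.336134^2 = 0.112986
  p = 6/119 = 0.050420; p^2 = 0.050420^2 = 0.002542
  p = 36/119 = 0.302521; p^2 = 0.302521^2 = 0.091519
  p = 29/119 = 0.243697; p^2 = 0.243697^2 = 0.059388
sum(p^2) = 0.004519 + 0.112986 + 0.002542 + 0.091519 + 0.059388 = 0.270954
D = 1 - 0.270954 = 0.729046 ≈ 0.7290

0.7290


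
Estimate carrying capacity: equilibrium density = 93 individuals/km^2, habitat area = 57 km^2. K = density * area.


K = 93 * 57 = 5301 individuals

5301 individuals


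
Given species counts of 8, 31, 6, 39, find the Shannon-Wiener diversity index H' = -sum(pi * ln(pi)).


Total N = 8 + 31 + 6 + 39 = 84
Per-species terms:
  p = 8/84 = 0.095238; ln(p) = -2.351376; p*ln(p) = 0.095238 * (-2.351376) = -0.223940
  p = 31/84 = 0.369048; ln(p) = -0.996829; p*ln(p) = 0.369048 * (-0.996829) = -0.367878
  p = 6/84 = 0.071429; ln(p) = -2.639051; p*ln(p) = 0.071429 * (-2.639051) = -0.188505
  p = 39/84 = 0.464286; ln(p) = -0.767255; p*ln(p) = 0.464286 * (-0.767255) = -0.356226
sum(p*ln(p)) = (-0.223940) + (-0.367878) + (-0.188505) + (-0.356226) = -1.136549
H' = -(-1.136549) = 1.136549 ≈ 1.1365

1.1365


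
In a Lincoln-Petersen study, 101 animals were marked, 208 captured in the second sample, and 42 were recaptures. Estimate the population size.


N = M * C / R = 101 * 208 / 42 = 21008 / 42 = 500.19 ≈ 500

500 individuals


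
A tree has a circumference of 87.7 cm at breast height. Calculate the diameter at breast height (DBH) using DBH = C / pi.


DBH = C / pi = 87.7 / 3.141593 = 27.9158 ≈ 27.92 cm

27.92 cm


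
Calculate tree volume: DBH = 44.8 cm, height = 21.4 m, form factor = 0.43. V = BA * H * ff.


(D/200)^2 = (44.8/200)^2 = 0.224^2 = 0.050176
BA = 3.141593 * 0.050176 = 0.157633 m^2
V = 0.157633 * 21.4 * 0.43 = 1.45054 ≈ 1.451 m^3

1.451 m^3


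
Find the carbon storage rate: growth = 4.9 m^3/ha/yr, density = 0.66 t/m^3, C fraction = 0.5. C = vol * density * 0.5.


C = 4.9 * 0.66 * 0.5 = 1.617 ≈ 1.62 t C/ha/yr

1.62 t C/ha/yr


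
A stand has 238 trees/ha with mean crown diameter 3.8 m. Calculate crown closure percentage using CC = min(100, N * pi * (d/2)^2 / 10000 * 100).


(d/2)^2 = (3.8/2)^2 = 1.9^2 = 3.61
Crown area = 3.141593 * 3.61 = 11.3412 m^2
N * area / 10000 * 100 = 238 * 11.3412 / 10000 * 100 = 26.9921
CC = min(100, 26.9921) = 26.9921 ≈ 27.0%

27.0%


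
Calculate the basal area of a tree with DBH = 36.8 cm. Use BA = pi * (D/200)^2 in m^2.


D/200 = 36.8/200 = 0.184 m
(D/200)^2 = 0.184^2 = 0.033856
BA = 3.141593 * 0.033856 = 0.106362 ≈ 0.1064 m^2

0.1064 m^2


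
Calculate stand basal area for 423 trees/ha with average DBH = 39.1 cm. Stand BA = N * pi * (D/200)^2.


(D/200)^2 = (39.1/200)^2 = 0.1955^2 = 0.03822025
Individual BA = 3.141593 * 0.03822025 = 0.120072 m^2
Stand BA = 423 * 0.120072 = 50.7905 ≈ 50.79 m^2/ha

50.79 m^2/ha


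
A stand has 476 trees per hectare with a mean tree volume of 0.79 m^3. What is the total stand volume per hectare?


V_stand = 476 * 0.79 = 376.04 ≈ 376.0 m^3/ha

376.0 m^3/ha


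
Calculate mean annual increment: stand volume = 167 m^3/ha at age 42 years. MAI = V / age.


MAI = 167 / 42 = 3.9762 ≈ 3.98 m^3/ha/yr

3.98 m^3/ha/yr


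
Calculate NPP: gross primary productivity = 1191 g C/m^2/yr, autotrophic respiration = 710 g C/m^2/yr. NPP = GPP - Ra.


NPP = GPP - Ra = 1191 - 710 = 481 g C/m^2/yr

481 g C/m^2/yr


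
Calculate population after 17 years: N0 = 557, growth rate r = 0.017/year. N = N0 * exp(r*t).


r*t = 0.017 * 17 = 0.289
exp(0.289) = 1.33509
N = 557 * 1.33509 = 743.645 ≈ 744

744


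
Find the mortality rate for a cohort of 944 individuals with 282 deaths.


Mortality rate = 282 / 944 = 0.298729 ≈ 0.2987

0.2987


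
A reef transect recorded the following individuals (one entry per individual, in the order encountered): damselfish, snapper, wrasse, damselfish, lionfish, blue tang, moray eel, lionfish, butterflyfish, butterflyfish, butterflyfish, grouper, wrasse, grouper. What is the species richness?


Total individuals logged = 14
Distinct species (count of individuals): damselfish (2), snapper (1), wrasse (2), lionfish (2), blue tang (1), moray eel (1), butterflyfish (3), grouper (2)
Species richness = number of distinct species = 8

8


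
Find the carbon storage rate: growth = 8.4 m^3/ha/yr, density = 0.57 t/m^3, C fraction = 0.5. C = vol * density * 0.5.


C = 8.4 * 0.57 * 0.5 = 2.394 ≈ 2.39 t C/ha/yr

2.39 t C/ha/yr


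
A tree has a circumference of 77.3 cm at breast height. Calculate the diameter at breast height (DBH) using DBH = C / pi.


DBH = C / pi = 77.3 / 3.141593 = 24.6054 ≈ 24.61 cm

24.61 cm


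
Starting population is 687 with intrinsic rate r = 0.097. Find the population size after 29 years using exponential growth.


r*t = 0.097 * 29 = 2.813
exp(2.813) = 16.6598
N = 687 * 16.6598 = 11445.3 ≈ 11445

11445


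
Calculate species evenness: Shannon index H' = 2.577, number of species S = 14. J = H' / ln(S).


ln(14) = 2.63906
J = H' / ln(S) = 2.577 / 2.63906 = 0.976484 ≈ 0.9765

0.9765


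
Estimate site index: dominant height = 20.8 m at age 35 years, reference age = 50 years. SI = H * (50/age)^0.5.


50/35 = 1.42857
(1.42857)^0.5 = 1.19523
SI = 20.8 * 1.19523 = 24.8608 ≈ 24.9 m

24.9 m


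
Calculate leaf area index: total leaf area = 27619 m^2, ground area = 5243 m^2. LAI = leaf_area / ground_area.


LAI = 27619 / 5243 = 5.2678 ≈ 5.27

5.27


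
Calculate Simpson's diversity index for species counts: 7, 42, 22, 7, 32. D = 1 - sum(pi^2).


Total N = 7 + 42 + 22 + 7 + 32 = 110
Per-species terms:
  p = 7/110 = 0.063636; p^2 = 0.063636^2 = 0.004050
  p = 42/110 = 0.381818; p^2 = 0.381818^2 = 0.145785
  p = 22/110 = 0.200000; p^2 = 0.200000^2 = 0.040000
  p = 7/110 = 0.063636; p^2 = 0.063636^2 = 0.004050
  p = 32/110 = 0.290909; p^2 = 0.290909^2 = 0.084628
sum(p^2) = 0.004050 + 0.145785 + 0.040000 + 0.004050 + 0.084628 = 0.278513
D = 1 - 0.278513 = 0.721487 ≈ 0.7215

0.7215


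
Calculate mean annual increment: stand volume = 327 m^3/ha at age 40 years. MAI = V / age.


MAI = 327 / 40 = 8.1750 ≈ 8.18 m^3/ha/yr

8.18 m^3/ha/yr


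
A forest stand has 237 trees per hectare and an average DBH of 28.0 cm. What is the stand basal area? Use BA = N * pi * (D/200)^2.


(D/200)^2 = (28.0/200)^2 = 0.14^2 = 0.0196
Individual BA = 3.141593 * 0.0196 = 0.0615752 m^2
Stand BA = 237 * 0.0615752 = 14.5933 ≈ 14.59 m^2/ha

14.59 m^2/ha


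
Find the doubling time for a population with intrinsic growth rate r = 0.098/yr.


td = ln(2) / 0.098 = 0.693147 / 0.098 = 7.07293 ≈ 7.1 years

7.1 years


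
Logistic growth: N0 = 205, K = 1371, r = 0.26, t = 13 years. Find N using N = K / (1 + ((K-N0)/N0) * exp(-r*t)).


(K - N0)/N0 = (1371 - 205)/205 = 1166/205 = 5.68780
r*t = 0.26 * 13 = 3.38; exp(-3.38) = 0.0340475
5.68780 * 0.0340475 = 0.193655
1 + 0.193655 = 1.19366
N = 1371 / 1.19366 = 1148.57 ≈ 1149

1149


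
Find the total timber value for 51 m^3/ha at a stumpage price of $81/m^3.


Value = 51 * 81 = $4131/ha

$4131/ha


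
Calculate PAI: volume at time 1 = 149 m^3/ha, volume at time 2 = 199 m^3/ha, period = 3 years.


PAI = (V2 - V1) / period = (199 - 149) / 3 = 50 / 3 = 16.6667 ≈ 16.67 m^3/ha/yr

16.67 m^3/ha/yr


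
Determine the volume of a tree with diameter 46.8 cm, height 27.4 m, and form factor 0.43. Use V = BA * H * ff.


(D/200)^2 = (46.8/200)^2 = 0.234^2 = 0.054756
BA = 3.141593 * 0.054756 = 0.172021 m^2
V = 0.172021 * 27.4 * 0.43 = 2.02675 ≈ 2.027 m^3

2.027 m^3


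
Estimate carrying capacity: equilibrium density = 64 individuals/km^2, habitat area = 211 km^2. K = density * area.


K = 64 * 211 = 13504 individuals

13504 individuals


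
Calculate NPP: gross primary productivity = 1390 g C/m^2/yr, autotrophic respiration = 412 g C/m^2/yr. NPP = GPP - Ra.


NPP = GPP - Ra = 1390 - 412 = 978 g C/m^2/yr

978 g C/m^2/yr


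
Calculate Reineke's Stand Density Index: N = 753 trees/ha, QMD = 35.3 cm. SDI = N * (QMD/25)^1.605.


QMD/25 = 35.3/25 = 1.412
(1.412)^1.605 = exp(1.605 * ln(1.412)) = exp(1.605 * 0.345007) = exp(0.553736) = 1.73974
SDI = 753 * 1.73974 = 1310.02 ≈ 1310

1310


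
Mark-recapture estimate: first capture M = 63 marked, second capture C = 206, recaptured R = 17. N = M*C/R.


N = M * C / R = 63 * 206 / 17 = 12978 / 17 = 763.41 ≈ 763

763 individuals


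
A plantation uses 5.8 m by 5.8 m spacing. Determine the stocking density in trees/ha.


N = 10000 / 5.8^2 = 10000 / 33.64 = 297.265 ≈ 297 trees/ha

297 trees/ha


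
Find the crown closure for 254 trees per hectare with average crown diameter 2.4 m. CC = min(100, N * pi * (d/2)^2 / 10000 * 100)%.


(d/2)^2 = (2.4/2)^2 = 1.2^2 = 1.44
Crown area = 3.141593 * 1.44 = 4.52389 m^2
N * area / 10000 * 100 = 254 * 4.52389 / 10000 * 100 = 11.4907
CC = min(100, 11.4907) = 11.4907 ≈ 11.5%

11.5%


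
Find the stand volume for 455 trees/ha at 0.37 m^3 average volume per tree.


V_stand = 455 * 0.37 = 168.35 ≈ 168.4 m^3/ha

168.4 m^3/ha


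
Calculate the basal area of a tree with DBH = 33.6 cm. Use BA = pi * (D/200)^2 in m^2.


D/200 = 33.6/200 = 0.168 m
(D/200)^2 = 0.168^2 = 0.028224
BA = 3.141593 * 0.028224 = 0.0886683 ≈ 0.0887 m^2

0.0887 m^2


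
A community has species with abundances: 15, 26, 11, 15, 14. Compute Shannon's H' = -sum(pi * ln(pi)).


Total N = 15 + 26 + 11 + 15 + 14 = 81
Per-species terms:
  p = 15/81 = 0.185185; ln(p) = -1.686400; p*ln(p) = 0.185185 * (-1.686400) = -0.312296
  p = 26/81 = 0.320988; ln(p) = -1.136352; p*ln(p) = 0.320988 * (-1.136352) = -0.364755
  p = 11/81 = 0.135802; ln(p) = -1.996557; p*ln(p) = 0.135802 * (-1.996557) = -0.271136
  p = 15/81 = 0.185185; ln(p) = -1.686400; p*ln(p) = 0.185185 * (-1.686400) = -0.312296
  p = 14/81 = 0.172840; ln(p) = -1.755389; p*ln(p) = 0.172840 * (-1.755389) = -0.303401
sum(p*ln(p)) = (-0.312296) + (-0.364755) + (-0.271136) + (-0.312296) + (-0.303401) = -1.563884
H' = -(-1.563884) = 1.563884 ≈ 1.5639

1.5639


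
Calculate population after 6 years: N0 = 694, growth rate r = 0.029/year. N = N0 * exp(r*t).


r*t = 0.029 * 6 = 0.174
exp(0.174) = 1.19006
N = 694 * 1.19006 = 825.902 ≈ 826

826


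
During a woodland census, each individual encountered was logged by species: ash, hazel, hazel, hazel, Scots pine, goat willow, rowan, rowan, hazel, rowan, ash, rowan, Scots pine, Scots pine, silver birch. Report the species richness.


Total individuals logged = 15
Distinct species (count of individuals): ash (2), hazel (4), Scots pine (3), goat willow (1), rowan (4), silver birch (1)
Species richness = number of distinct species = 6

6


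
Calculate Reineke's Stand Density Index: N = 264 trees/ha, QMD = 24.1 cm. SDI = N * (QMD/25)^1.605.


QMD/25 = 24.1/25 = 0.964
(0.964)^1.605 = exp(1.605 * ln(0.964)) = exp(1.605 * (-0.0366640)) = exp(-0.0588457) = 0.942852
SDI = 264 * 0.942852 = 248.913 ≈ 249

249


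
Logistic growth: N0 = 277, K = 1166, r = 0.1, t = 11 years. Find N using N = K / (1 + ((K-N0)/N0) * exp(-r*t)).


(K - N0)/N0 = (1166 - 277)/277 = 889/277 = 3.20939
r*t = 0.1 * 11 = 1.1; exp(-1.1) = 0.332871
3.20939 * 0.332871 = 1.06831
1 + 1.06831 = 2.06831
N = 1166 / 2.06831 = 563.745 ≈ 564

564


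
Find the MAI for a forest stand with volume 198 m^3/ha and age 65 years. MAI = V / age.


MAI = 198 / 65 = 3.0462 ≈ 3.05 m^3/ha/yr

3.05 m^3/ha/yr


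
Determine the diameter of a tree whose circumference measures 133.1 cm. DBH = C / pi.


DBH = C / pi = 133.1 / 3.141593 = 42.3670 ≈ 42.37 cm

42.37 cm


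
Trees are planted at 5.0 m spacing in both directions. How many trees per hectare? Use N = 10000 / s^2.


N = 10000 / 5.0^2 = 10000 / 25 = 400.000 ≈ 400 trees/ha

400 trees/ha


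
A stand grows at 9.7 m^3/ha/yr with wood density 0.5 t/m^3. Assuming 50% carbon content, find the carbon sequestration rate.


C = 9.7 * 0.5 * 0.5 = 2.425 ≈ 2.43 t C/ha/yr

2.43 t C/ha/yr


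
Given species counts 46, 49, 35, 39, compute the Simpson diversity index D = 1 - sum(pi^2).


Total N = 46 + 49 + 35 + 39 = 169
Per-species terms:
  p = 46/169 = 0.272189; p^2 = 0.272189^2 = 0.074087
  p = 49/169 = 0.289941; p^2 = 0.289941^2 = 0.084066
  p = 35/169 = 0.207101; p^2 = 0.207101^2 = 0.042891
  p = 39/169 = 0.230769; p^2 = 0.230769^2 = 0.053254
sum(p^2) = 0.074087 + 0.084066 + 0.042891 + 0.053254 = 0.254298
D = 1 - 0.254298 = 0.745702 ≈ 0.7457

0.7457


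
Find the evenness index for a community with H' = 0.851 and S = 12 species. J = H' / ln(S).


ln(12) = 2.48491
J = H' / ln(S) = 0.851 / 2.48491 = 0.342467 ≈ 0.3425

0.3425


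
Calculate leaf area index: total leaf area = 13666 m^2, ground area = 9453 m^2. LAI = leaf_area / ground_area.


LAI = 13666 / 9453 = 1.4457 ≈ 1.45

1.45


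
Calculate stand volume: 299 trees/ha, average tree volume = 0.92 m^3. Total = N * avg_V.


V_stand = 299 * 0.92 = 275.08 ≈ 275.1 m^3/ha

275.1 m^3/ha


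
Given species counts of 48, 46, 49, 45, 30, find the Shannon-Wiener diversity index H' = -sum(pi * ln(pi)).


Total N = 48 + 46 + 49 + 45 + 30 = 218
Per-species terms:
  p = 48/218 = 0.220183; ln(p) = -1.513296; p*ln(p) = 0.220183 * (-1.513296) = -0.333202
  p = 46/218 = 0.211009; ln(p) = -1.555854; p*ln(p) = 0.211009 * (-1.555854) = -0.328299
  p = 49/218 = 0.224771; ln(p) = -1.492673; p*ln(p) = 0.224771 * (-1.492673) = -0.335510
  p = 45/218 = 0.206422; ln(p) = -1.577833; p*ln(p) = 0.206422 * (-1.577833) = -0.325699
  p = 30/218 = 0.137615; ln(p) = -1.983295; p*ln(p) = 0.137615 * (-1.983295) = -0.272931
sum(p*ln(p)) = (-0.333202) + (-0.328299) + (-0.335510) + (-0.325699) + (-0.272931) = -1.595641
H' = -(-1.595641) = 1.595641 ≈ 1.5956

1.5956


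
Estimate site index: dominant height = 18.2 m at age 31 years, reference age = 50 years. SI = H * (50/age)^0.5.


50/31 = 1.61290
(1.61290)^0.5 = 1.27000
SI = 18.2 * 1.27000 = 23.1140 ≈ 23.1 m

23.1 m


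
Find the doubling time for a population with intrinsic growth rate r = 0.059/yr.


td = ln(2) / 0.059 = 0.693147 / 0.059 = 11.7483 ≈ 11.7 years

11.7 years


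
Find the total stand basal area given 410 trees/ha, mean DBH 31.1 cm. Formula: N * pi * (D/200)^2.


(D/200)^2 = (31.1/200)^2 = 0.1555^2 = 0.02418025
Individual BA = 3.141593 * 0.02418025 = 0.0759645 m^2
Stand BA = 410 * 0.0759645 = 31.1454 ≈ 31.15 m^2/ha

31.15 m^2/ha


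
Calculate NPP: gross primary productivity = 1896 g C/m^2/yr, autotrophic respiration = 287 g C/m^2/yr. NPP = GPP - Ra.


NPP = GPP - Ra = 1896 - 287 = 1609 g C/m^2/yr

1609 g C/m^2/yr


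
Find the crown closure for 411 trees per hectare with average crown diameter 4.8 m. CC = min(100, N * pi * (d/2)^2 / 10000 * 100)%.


(d/2)^2 = (4.8/2)^2 = 2.4^2 = 5.76
Crown area = 3.141593 * 5.76 = 18.0956 m^2
N * area / 10000 * 100 = 411 * 18.0956 / 10000 * 100 = 74.3729
CC = min(100, 74.3729) = 74.3729 ≈ 74.4%

74.4%


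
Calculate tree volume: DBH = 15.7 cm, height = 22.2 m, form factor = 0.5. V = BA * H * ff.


(D/200)^2 = (15.7/200)^2 = 0.0785^2 = 0.00616225
BA = 3.141593 * 0.00616225 = 0.0193593 m^2
V = 0.0193593 * 22.2 * 0.5 = 0.214888 ≈ 0.215 m^3

0.215 m^3


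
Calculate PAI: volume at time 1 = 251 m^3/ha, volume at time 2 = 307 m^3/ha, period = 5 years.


PAI = (V2 - V1) / period = (307 - 251) / 5 = 56 / 5 = 11.20 m^3/ha/yr

11.20 m^3/ha/yr


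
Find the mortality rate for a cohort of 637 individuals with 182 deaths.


Mortality rate = 182 / 637 = 0.285714 ≈ 0.2857

0.2857


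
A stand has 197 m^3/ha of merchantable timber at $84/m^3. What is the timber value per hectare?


Value = 197 * 84 = $16548/ha

$16548/ha


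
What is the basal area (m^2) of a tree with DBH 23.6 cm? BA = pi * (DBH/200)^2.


D/200 = 23.6/200 = 0.118 m
(D/200)^2 = 0.118^2 = 0.013924
BA = 3.141593 * 0.013924 = 0.0437435 ≈ 0.0437 m^2

0.0437 m^2


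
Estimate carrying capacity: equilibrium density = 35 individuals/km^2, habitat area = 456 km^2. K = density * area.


K = 35 * 456 = 15960 individuals

15960 individuals


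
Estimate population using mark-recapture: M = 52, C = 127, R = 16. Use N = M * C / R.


N = M * C / R = 52 * 127 / 16 = 6604 / 16 = 412.75 ≈ 413

413 individuals


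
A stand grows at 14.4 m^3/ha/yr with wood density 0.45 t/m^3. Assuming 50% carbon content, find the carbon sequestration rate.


C = 14.4 * 0.45 * 0.5 = 3.24 t C/ha/yr

3.24 t C/ha/yr


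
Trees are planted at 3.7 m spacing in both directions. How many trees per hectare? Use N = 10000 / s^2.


N = 10000 / 3.7^2 = 10000 / 13.69 = 730.460 ≈ 730 trees/ha

730 trees/ha


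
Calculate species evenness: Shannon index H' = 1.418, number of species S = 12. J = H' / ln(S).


ln(12) = 2.48491
J = H' / ln(S) = 1.418 / 2.48491 = 0.570644 ≈ 0.5706

0.5706


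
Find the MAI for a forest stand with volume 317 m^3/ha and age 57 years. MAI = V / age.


MAI = 317 / 57 = 5.5614 ≈ 5.56 m^3/ha/yr

5.56 m^3/ha/yr


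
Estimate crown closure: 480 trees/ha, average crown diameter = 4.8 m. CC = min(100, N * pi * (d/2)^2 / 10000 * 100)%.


(d/2)^2 = (4.8/2)^2 = 2.4^2 = 5.76
Crown area = 3.141593 * 5.76 = 18.0956 m^2
N * area / 10000 * 100 = 480 * 18.0956 / 10000 * 100 = 86.8589
CC = min(100, 86.8589) = 86.8589 ≈ 86.9%

86.9%


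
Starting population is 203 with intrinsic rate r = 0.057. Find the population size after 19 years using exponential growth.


r*t = 0.057 * 19 = 1.083
exp(1.083) = 2.95353
N = 203 * 2.95353 = 599.567 ≈ 600

600


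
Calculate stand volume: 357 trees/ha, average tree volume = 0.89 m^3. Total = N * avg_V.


V_stand = 357 * 0.89 = 317.73 ≈ 317.7 m^3/ha

317.7 m^3/ha


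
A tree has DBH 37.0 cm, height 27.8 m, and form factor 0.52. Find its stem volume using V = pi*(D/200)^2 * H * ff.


(D/200)^2 = (37.0/200)^2 = 0.185^2 = 0.034225
BA = 3.141593 * 0.034225 = 0.107521 m^2
V = 0.107521 * 27.8 * 0.52 = 1.55432 ≈ 1.554 m^3

1.554 m^3


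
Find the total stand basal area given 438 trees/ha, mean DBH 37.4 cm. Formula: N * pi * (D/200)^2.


(D/200)^2 = (37.4/200)^2 = 0.187^2 = 0.034969
Individual BA = 3.141593 * 0.034969 = 0.109858 m^2
Stand BA = 438 * 0.109858 = 48.1178 ≈ 48.12 m^2/ha

48.12 m^2/ha


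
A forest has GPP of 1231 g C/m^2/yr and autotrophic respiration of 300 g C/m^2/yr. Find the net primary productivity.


NPP = GPP - Ra = 1231 - 300 = 931 g C/m^2/yr

931 g C/m^2/yr


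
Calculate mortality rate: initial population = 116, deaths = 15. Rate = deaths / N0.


Mortality rate = 15 / 116 = 0.129310 ≈ 0.1293

0.1293


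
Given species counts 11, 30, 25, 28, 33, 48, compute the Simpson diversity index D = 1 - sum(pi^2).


Total N = 11 + 30 + 25 + 28 + 33 + 48 = 175
Per-species terms:
  p = 11/175 = 0.062857; p^2 = 0.062857^2 = 0.003951
  p = 30/175 = 0.171429; p^2 = 0.171429^2 = 0.029388
  p = 25/175 = 0.142857; p^2 = 0.142857^2 = 0.020408
  p = 28/175 = 0.160000; p^2 = 0.160000^2 = 0.025600
  p = 33/175 = 0.188571; p^2 = 0.188571^2 = 0.035559
  p = 48/175 = 0.274286; p^2 = 0.274286^2 = 0.075233
sum(p^2) = 0.003951 + 0.029388 + 0.020408 + 0.025600 + 0.035559 + 0.075233 = 0.190139
D = 1 - 0.190139 = 0.809861 ≈ 0.8099

0.8099


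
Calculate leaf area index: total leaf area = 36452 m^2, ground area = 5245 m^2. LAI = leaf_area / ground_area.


LAI = 36452 / 5245 = 6.9499 ≈ 6.95

6.95


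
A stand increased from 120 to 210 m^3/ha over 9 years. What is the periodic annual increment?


PAI = (V2 - V1) / period = (210 - 120) / 9 = 90 / 9 = 10.00 m^3/ha/yr

10.00 m^3/ha/yr


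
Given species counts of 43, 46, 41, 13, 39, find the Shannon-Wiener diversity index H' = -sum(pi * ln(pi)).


Total N = 43 + 46 + 41 + 13 + 39 = 182
Per-species terms:
  p = 43/182 = 0.236264; ln(p) = -1.442805; p*ln(p) = 0.236264 * (-1.442805) = -0.340883
  p = 46/182 = 0.252747; ln(p) = -1.375366; p*ln(p) = 0.252747 * (-1.375366) = -0.347620
  p = 41/182 = 0.225275; ln(p) = -1.490433; p*ln(p) = 0.225275 * (-1.490433) = -0.335757
  p = 13/182 = 0.071429; ln(p) = -2.639051; p*ln(p) = 0.071429 * (-2.639051) = -0.188505
  p = 39/182 = 0.214286; ln(p) = -1.540444; p*ln(p) = 0.214286 * (-1.540444) = -0.330096
sum(p*ln(p)) = (-0.340883) + (-0.347620) + (-0.335757) + (-0.188505) + (-0.330096) = -1.542861
H' = -(-1.542861) = 1.542861 ≈ 1.5429

1.5429


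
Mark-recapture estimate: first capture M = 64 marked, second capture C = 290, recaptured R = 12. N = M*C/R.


N = M * C / R = 64 * 290 / 12 = 18560 / 12 = 1546.67 ≈ 1547

1547 individuals


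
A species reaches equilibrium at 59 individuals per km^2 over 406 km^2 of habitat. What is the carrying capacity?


K = 59 * 406 = 23954 individuals

23954 individuals


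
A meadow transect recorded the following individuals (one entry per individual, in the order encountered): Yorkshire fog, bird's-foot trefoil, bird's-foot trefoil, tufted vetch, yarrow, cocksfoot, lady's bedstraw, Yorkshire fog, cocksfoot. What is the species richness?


Total individuals logged = 9
Distinct species (count of individuals): Yorkshire fog (2), bird's-foot trefoil (2), tufted vetch (1), yarrow (1), cocksfoot (2), lady's bedstraw (1)
Species richness = number of distinct species = 6

6


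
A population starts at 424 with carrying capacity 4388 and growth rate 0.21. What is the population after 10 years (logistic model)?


(K - N0)/N0 = (4388 - 424)/424 = 3964/424 = 9.34906
r*t = 0.21 * 10 = 2.1; exp(-2.1) = 0.122456
9.34906 * 0.122456 = 1.14485
1 + 1.14485 = 2.14485
N = 4388 / 2.14485 = 2045.83 ≈ 2046

2046


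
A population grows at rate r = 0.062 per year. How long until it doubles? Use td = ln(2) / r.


td = ln(2) / 0.062 = 0.693147 / 0.062 = 11.1798 ≈ 11.2 years

11.2 years


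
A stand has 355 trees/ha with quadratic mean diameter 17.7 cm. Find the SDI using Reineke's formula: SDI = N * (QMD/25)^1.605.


QMD/25 = 17.7/25 = 0.708
(0.708)^1.605 = exp(1.605 * ln(0.708)) = exp(1.605 * (-0.345311)) = exp(-0.554224) = 0.574518
SDI = 355 * 0.574518 = 203.954 ≈ 204

204


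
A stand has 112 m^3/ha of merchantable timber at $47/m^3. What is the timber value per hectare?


Value = 112 * 47 = $5264/ha

$5264/ha


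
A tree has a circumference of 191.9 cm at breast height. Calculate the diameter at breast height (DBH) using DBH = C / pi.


DBH = C / pi = 191.9 / 3.141593 = 61.0837 ≈ 61.08 cm

61.08 cm


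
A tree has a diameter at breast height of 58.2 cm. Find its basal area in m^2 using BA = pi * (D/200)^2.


D/200 = 58.2/200 = 0.291 m
(D/200)^2 = 0.291^2 = 0.084681
BA = 3.141593 * 0.084681 = 0.266033 ≈ 0.2660 m^2

0.2660 m^2


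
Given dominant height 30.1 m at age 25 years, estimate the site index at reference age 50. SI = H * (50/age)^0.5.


50/25 = 2.00000
(2.00000)^0.5 = 1.41421
SI = 30.1 * 1.41421 = 42.5677 ≈ 42.6 m

42.6 m
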